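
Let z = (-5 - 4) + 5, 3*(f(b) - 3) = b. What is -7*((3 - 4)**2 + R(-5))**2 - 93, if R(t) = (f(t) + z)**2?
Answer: -44836/81 ≈ -553.53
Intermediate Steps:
f(b) = 3 + b/3
z = -4 (z = -9 + 5 = -4)
R(t) = (-1 + t/3)**2 (R(t) = ((3 + t/3) - 4)**2 = (-1 + t/3)**2)
-7*((3 - 4)**2 + R(-5))**2 - 93 = -7*((3 - 4)**2 + (-3 - 5)**2/9)**2 - 93 = -7*((-1)**2 + (1/9)*(-8)**2)**2 - 93 = -7*(1 + (1/9)*64)**2 - 93 = -7*(1 + 64/9)**2 - 93 = -7*(73/9)**2 - 93 = -7*5329/81 - 93 = -37303/81 - 93 = -44836/81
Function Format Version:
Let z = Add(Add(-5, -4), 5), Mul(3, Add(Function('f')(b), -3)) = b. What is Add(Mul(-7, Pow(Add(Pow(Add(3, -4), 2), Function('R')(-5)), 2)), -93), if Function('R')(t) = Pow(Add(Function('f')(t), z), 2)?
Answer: Rational(-44836, 81) ≈ -553.53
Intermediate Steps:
Function('f')(b) = Add(3, Mul(Rational(1, 3), b))
z = -4 (z = Add(-9, 5) = -4)
Function('R')(t) = Pow(Add(-1, Mul(Rational(1, 3), t)), 2) (Function('R')(t) = Pow(Add(Add(3, Mul(Rational(1, 3), t)), -4), 2) = Pow(Add(-1, Mul(Rational(1, 3), t)), 2))
Add(Mul(-7, Pow(Add(Pow(Add(3, -4), 2), Function('R')(-5)), 2)), -93) = Add(Mul(-7, Pow(Add(Pow(Add(3, -4), 2), Mul(Rational(1, 9), Pow(Add(-3, -5), 2))), 2)), -93) = Add(Mul(-7, Pow(Add(Pow(-1, 2), Mul(Rational(1, 9), Pow(-8, 2))), 2)), -93) = Add(Mul(-7, Pow(Add(1, Mul(Rational(1, 9), 64)), 2)), -93) = Add(Mul(-7, Pow(Add(1, Rational(64, 9)), 2)), -93) = Add(Mul(-7, Pow(Rational(73, 9), 2)), -93) = Add(Mul(-7, Rational(5329, 81)), -93) = Add(Rational(-37303, 81), -93) = Rational(-44836, 81)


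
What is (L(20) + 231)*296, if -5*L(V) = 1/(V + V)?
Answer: 1709363/25 ≈ 68375.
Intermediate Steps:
L(V) = -1/(10*V) (L(V) = -1/(5*(V + V)) = -1/(2*V)/5 = -1/(10*V))
(L(20) + 231)*296 = (-⅒/20 + 231)*296 = (-⅒*1/20 + 231)*296 = (-1/200 + 231)*296 = (46199/200)*296 = 1709363/25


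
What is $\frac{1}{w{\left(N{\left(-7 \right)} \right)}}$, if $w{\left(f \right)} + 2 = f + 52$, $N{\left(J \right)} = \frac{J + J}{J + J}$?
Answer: $\frac{1}{51} \approx 0.019608$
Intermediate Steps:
$N{\left(J \right)} = 1$ ($N{\left(J \right)} = \frac{2 J}{2 J} = 2 J \frac{1}{2 J} = 1$)
$w{\left(f \right)} = 50 + f$ ($w{\left(f \right)} = -2 + \left(f + 52\right) = -2 + \left(52 + f\right) = 50 + f$)
$\frac{1}{w{\left(N{\left(-7 \right)} \right)}} = \frac{1}{50 + 1} = \frac{1}{51}$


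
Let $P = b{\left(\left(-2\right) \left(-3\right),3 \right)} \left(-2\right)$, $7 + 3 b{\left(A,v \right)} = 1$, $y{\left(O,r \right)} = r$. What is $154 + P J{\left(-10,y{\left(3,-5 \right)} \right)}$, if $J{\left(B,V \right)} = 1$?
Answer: $158$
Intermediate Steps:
$b{\left(A,v \right)} = -2$ ($b{\left(A,v \right)} = - \frac{7}{3} + \frac{1}{3} \cdot 1 = - \frac{7}{3} + \frac{1}{3} = -2$)
$P = 4$ ($P = \left(-2\right) \left(-2\right) = 4$)
$154 + P J{\left(-10,y{\left(3,-5 \right)} \right)} = 154 + 4 \cdot 1 = 154 + 4 = 158$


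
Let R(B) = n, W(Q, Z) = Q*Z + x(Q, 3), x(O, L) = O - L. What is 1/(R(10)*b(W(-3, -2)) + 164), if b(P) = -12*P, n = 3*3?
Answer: 1/164 ≈ 0.0060976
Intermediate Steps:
n = 9
W(Q, Z) = -3 + Q + Q*Z (W(Q, Z) = Q*Z + (Q - 1*3) = Q*Z + (Q - 3) = Q*Z + (-3 + Q) = -3 + Q + Q*Z)
R(B) = 9
1/(R(10)*b(W(-3, -2)) + 164) = 1/(9*(-12*(-3 - 3 - 3*(-2))) + 164) = 1/(9*(-12*(-3 - 3 + 6)) + 164) = 1/(9*(-12*0) + 164) = 1/(9*0 + 164) = 1/(0 + 164) = 1/164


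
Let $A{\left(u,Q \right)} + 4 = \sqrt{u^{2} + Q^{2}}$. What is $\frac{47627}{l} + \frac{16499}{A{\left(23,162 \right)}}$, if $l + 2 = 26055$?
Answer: $\frac{2993749427}{697100121} + \frac{16499 \sqrt{26773}}{26757} \approx 105.19$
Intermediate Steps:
$l = 26053$ ($l = -2 + 26055 = 26053$)
$A{\left(u,Q \right)} = -4 + \sqrt{Q^{2} + u^{2}}$ ($A{\left(u,Q \right)} = -4 + \sqrt{u^{2} + Q^{2}} = -4 + \sqrt{Q^{2} + u^{2}}$)
$\frac{47627}{l} + \frac{16499}{A{\left(23,162 \right)}} = \frac{47627}{26053} + \frac{16499}{-4 + \sqrt{162^{2} + 23^{2}}} = 47627 \cdot \frac{1}{26053} + \frac{16499}{-4 + \sqrt{26244 + 529}} = \frac{47627}{26053} + \frac{16499}{-4 + \sqrt{26773}}$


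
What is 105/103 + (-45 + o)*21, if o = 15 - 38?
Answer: -146979/103 ≈ -1427.0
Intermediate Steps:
o = -23
105/103 + (-45 + o)*21 = 105/103 + (-45 - 23)*21 = 105*(1/103) - 68*21 = 105/103 - 1428 = -146979/103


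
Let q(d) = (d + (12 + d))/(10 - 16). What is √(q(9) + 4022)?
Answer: √4017 ≈ 63.380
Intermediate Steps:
q(d) = -2 - d/3 (q(d) = (12 + 2*d)/(-6) = (12 + 2*d)*(-⅙) = -2 - d/3)
√(q(9) + 4022) = √((-2 - ⅓*9) + 4022) = √((-2 - 3) + 4022) = √(-5 + 4022) = √4017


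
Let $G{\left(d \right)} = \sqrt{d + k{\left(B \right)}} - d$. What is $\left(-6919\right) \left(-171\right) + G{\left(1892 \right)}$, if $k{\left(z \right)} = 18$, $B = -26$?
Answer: $1181257 + \sqrt{1910} \approx 1.1813 \cdot 10^{6}$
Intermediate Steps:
$G{\left(d \right)} = \sqrt{18 + d} - d$ ($G{\left(d \right)} = \sqrt{d + 18} - d = \sqrt{18 + d} - d$)
$\left(-6919\right) \left(-171\right) + G{\left(1892 \right)} = \left(-6919\right) \left(-171\right) + \left(\sqrt{18 + 1892} - 1892\right) = 1183149 - \left(1892 - \sqrt{1910}\right) = 1181257 + \sqrt{1910}$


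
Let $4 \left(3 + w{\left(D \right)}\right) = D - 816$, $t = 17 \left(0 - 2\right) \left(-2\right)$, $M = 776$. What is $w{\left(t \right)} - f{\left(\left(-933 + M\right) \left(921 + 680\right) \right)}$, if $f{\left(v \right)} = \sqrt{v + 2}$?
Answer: $-190 - i \sqrt{251355} \approx -190.0 - 501.35 i$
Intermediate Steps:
$t = 68$ ($t = 17 \left(\left(-2\right) \left(-2\right)\right) = 17 \cdot 4 = 68$)
$w{\left(D \right)} = -207 + \frac{D}{4}$ ($w{\left(D \right)} = -3 + \frac{D - 816}{4} = -3 + \frac{-816 + D}{4} = -3 + \left(-204 + \frac{D}{4}\right) = -207 + \frac{D}{4}$)
$f{\left(v \right)} = \sqrt{2 + v}$
$w{\left(t \right)} - f{\left(\left(-933 + M\right) \left(921 + 680\right) \right)} = \left(-207 + \frac{1}{4} \cdot 68\right) - \sqrt{2 + \left(-933 + 776\right) \left(921 + 680\right)} = \left(-207 + 17\right) - \sqrt{2 - 251357} = -190 - \sqrt{2 - 251357} = -190 - \sqrt{-251355} = -190 - i \sqrt{251355}$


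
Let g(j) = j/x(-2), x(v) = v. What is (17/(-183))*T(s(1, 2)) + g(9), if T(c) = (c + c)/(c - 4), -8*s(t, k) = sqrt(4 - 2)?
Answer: -841549/187026 - 544*sqrt(2)/93513 ≈ -4.5079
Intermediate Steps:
s(t, k) = -sqrt(2)/8 (s(t, k) = -sqrt(4 - 2)/8 = -sqrt(2)/8)
T(c) = 2*c/(-4 + c) (T(c) = (2*c)/(-4 + c) = 2*c/(-4 + c))
g(j) = -j/2 (g(j) = j/(-2) = -j/2)
(17/(-183))*T(s(1, 2)) + g(9) = (17/(-183))*(2*(-sqrt(2)/8)/(-4 - sqrt(2)/8)) - 1/2*9 = (17*(-1/183))*(-sqrt(2)/(4*(-4 - sqrt(2)/8))) - 9/2 = -(-17)*sqrt(2)/(732*(-4 - sqrt(2)/8)) - 9/2 = 17*sqrt(2)/(732*(-4 - sqrt(2)/8)) - 9/2 = -9/2 + 17*sqrt(2)/(732*(-4 - sqrt(2)/8))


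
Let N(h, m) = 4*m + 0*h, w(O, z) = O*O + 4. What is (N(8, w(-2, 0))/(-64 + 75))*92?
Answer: 2944/11 ≈ 267.64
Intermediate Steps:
w(O, z) = 4 + O**2 (w(O, z) = O**2 + 4 = 4 + O**2)
N(h, m) = 4*m (N(h, m) = 4*m + 0 = 4*m)
(N(8, w(-2, 0))/(-64 + 75))*92 = ((4*(4 + (-2)**2))/(-64 + 75))*92 = ((4*(4 + 4))/11)*92 = ((4*8)*(1/11))*92 = (32*(1/11))*92 = (32/11)*92 = 2944/11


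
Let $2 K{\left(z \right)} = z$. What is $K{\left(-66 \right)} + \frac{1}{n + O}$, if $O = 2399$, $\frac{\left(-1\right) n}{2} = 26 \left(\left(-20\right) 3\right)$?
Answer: $- \frac{182126}{5519} \approx -33.0$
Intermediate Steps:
$n = 3120$ ($n = - 2 \cdot 26 \left(\left(-20\right) 3\right) = - 2 \cdot 26 \left(-60\right) = \left(-2\right) \left(-1560\right) = 3120$)
$K{\left(z \right)} = \frac{z}{2}$
$K{\left(-66 \right)} + \frac{1}{n + O} = \frac{1}{2} \left(-66\right) + \frac{1}{3120 + 2399} = -33 + \frac{1}{5519} = - \frac{182126}{5519}$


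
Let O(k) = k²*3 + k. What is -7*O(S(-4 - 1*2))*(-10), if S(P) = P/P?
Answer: 280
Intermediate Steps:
S(P) = 1
O(k) = k + 3*k² (O(k) = 3*k² + k = k + 3*k²)
-7*O(S(-4 - 1*2))*(-10) = -7*(1 + 3*1)*(-10) = -7*(1 + 3)*(-10) = -7*4*(-10) = -28*(-10) = 280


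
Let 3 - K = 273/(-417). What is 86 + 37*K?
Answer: 30750/139 ≈ 221.22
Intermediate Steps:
K = 508/139 (K = 3 - 273/(-417) = 3 - 273*(-1)/417 = 3 - 1*(-91/139) = 3 + 91/139 = 508/139 ≈ 3.6547)
86 + 37*K = 86 + 37*(508/139) = 86 + 18796/139 = 30750/139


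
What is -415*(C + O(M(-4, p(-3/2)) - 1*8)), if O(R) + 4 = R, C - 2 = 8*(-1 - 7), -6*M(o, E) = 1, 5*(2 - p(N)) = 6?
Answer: 184675/6 ≈ 30779.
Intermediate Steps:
p(N) = 4/5 (p(N) = 2 - 1/5*6 = 2 - 6/5 = 4/5)
M(o, E) = -1/6 (M(o, E) = -1/6*1 = -1/6)
C = -62 (C = 2 + 8*(-1 - 7) = 2 + 8*(-8) = 2 - 64 = -62)
O(R) = -4 + R
-415*(C + O(M(-4, p(-3/2)) - 1*8)) = -415*(-62 + (-4 + (-1/6 - 1*8))) = -415*(-62 + (-4 + (-1/6 - 8))) = -415*(-62 + (-4 - 49/6)) = -415*(-62 - 73/6) = -415*(-445/6) = 184675/6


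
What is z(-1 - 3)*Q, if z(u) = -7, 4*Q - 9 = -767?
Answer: 2653/2 ≈ 1326.5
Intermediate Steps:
Q = -379/2 (Q = 9/4 + (¼)*(-767) = 9/4 - 767/4 = -379/2 ≈ -189.50)
z(-1 - 3)*Q = -7*(-379/2) = 2653/2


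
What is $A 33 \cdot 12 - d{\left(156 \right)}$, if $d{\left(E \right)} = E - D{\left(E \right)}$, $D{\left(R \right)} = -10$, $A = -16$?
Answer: $-6502$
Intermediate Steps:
$d{\left(E \right)} = 10 + E$ ($d{\left(E \right)} = E - -10 = E + 10 = 10 + E$)
$A 33 \cdot 12 - d{\left(156 \right)} = \left(-16\right) 33 \cdot 12 - \left(10 + 156\right) = \left(-528\right) 12 - 166 = -6336 - 166 = -6502$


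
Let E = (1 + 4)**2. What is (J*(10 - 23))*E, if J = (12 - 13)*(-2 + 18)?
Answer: 5200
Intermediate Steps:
J = -16 (J = -1*16 = -16)
E = 25 (E = 5**2 = 25)
(J*(10 - 23))*E = -16*(10 - 23)*25 = -16*(-13)*25 = 208*25 = 5200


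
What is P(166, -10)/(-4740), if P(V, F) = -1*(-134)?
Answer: -67/2370 ≈ -0.028270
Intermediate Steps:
P(V, F) = 134
P(166, -10)/(-4740) = 134/(-4740) = 134*(-1/4740) = -67/2370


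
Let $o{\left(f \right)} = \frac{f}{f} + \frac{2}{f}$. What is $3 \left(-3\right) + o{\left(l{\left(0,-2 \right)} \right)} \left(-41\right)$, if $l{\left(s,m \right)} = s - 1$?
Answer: $32$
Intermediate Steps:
$l{\left(s,m \right)} = -1 + s$
$o{\left(f \right)} = 1 + \frac{2}{f}$
$3 \left(-3\right) + o{\left(l{\left(0,-2 \right)} \right)} \left(-41\right) = 3 \left(-3\right) + \frac{2 + \left(-1 + 0\right)}{-1 + 0} \left(-41\right) = -9 + \frac{2 - 1}{-1} \left(-41\right) = -9 + \left(-1\right) 1 \left(-41\right) = -9 - -41 = -9 + 41 = 32$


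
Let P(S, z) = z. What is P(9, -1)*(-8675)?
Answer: 8675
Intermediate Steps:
P(9, -1)*(-8675) = -1*(-8675) = 8675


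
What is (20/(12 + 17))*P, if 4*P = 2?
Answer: 10/29 ≈ 0.34483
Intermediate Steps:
P = 1/2 (P = (1/4)*2 = 1/2 ≈ 0.50000)
(20/(12 + 17))*P = (20/(12 + 17))*(1/2) = (20/29)*(1/2) = 10/29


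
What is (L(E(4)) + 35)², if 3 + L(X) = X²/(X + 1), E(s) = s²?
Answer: 640000/289 ≈ 2214.5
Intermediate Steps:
L(X) = -3 + X²/(1 + X) (L(X) = -3 + X²/(X + 1) = -3 + X²/(1 + X))
(L(E(4)) + 35)² = ((-3 + (4²)² - 3*4²)/(1 + 4²) + 35)² = ((-3 + 16² - 3*16)/(1 + 16) + 35)² = ((-3 + 256 - 48)/17 + 35)² = ((1/17)*205 + 35)² = (205/17 + 35)² = (800/17)² = 640000/289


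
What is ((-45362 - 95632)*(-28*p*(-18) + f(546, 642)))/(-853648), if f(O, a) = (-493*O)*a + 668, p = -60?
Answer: -1523103969807/53353 ≈ -2.8548e+7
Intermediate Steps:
f(O, a) = 668 - 493*O*a (f(O, a) = -493*O*a + 668 = 668 - 493*O*a)
((-45362 - 95632)*(-28*p*(-18) + f(546, 642)))/(-853648) = ((-45362 - 95632)*(-28*(-60)*(-18) + (668 - 493*546*642)))/(-853648) = -140994*(1680*(-18) + (668 - 172812276))*(-1/853648) = -140994*(-30240 - 172811608)*(-1/853648) = -140994*(-172841848)*(-1/853648) = 24369663516912*(-1/853648) = -1523103969807/53353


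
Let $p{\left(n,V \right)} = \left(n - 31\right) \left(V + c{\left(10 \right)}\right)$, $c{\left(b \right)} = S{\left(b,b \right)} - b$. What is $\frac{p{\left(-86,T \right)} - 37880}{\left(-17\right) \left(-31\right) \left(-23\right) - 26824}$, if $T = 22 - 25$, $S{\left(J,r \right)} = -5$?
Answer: $\frac{35774}{38945} \approx 0.91858$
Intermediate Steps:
$c{\left(b \right)} = -5 - b$
$T = -3$
$p{\left(n,V \right)} = \left(-31 + n\right) \left(-15 + V\right)$ ($p{\left(n,V \right)} = \left(n - 31\right) \left(V - 15\right) = \left(-31 + n\right) \left(V - 15\right) = \left(-31 + n\right) \left(-15 + V\right)$)
$\frac{p{\left(-86,T \right)} - 37880}{\left(-17\right) \left(-31\right) \left(-23\right) - 26824} = \frac{\left(465 - -93 - -1290 - -258\right) - 37880}{\left(-17\right) \left(-31\right) \left(-23\right) - 26824} = \frac{\left(465 + 93 + 1290 + 258\right) - 37880}{527 \left(-23\right) - 26824} = \frac{2106 - 37880}{-12121 - 26824} = - \frac{35774}{-38945} = \left(-35774\right) \left(- \frac{1}{38945}\right) = \frac{35774}{38945}$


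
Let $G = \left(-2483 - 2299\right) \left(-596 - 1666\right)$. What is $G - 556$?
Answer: $10816328$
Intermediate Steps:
$G = 10816884$ ($G = \left(-4782\right) \left(-2262\right) = 10816884$)
$G - 556 = 10816884 - 556 = 10816328$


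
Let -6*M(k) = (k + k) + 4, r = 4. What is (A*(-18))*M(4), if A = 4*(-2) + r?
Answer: -144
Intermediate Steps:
M(k) = -⅔ - k/3 (M(k) = -((k + k) + 4)/6 = -(2*k + 4)/6 = -(4 + 2*k)/6 = -⅔ - k/3)
A = -4 (A = 4*(-2) + 4 = -8 + 4 = -4)
(A*(-18))*M(4) = (-4*(-18))*(-⅔ - ⅓*4) = 72*(-⅔ - 4/3) = 72*(-2) = -144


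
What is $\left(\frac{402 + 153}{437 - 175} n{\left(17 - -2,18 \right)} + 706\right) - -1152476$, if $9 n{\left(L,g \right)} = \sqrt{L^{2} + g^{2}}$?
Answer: $1153182 + \frac{185 \sqrt{685}}{786} \approx 1.1532 \cdot 10^{6}$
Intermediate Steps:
$n{\left(L,g \right)} = \frac{\sqrt{L^{2} + g^{2}}}{9}$
$\left(\frac{402 + 153}{437 - 175} n{\left(17 - -2,18 \right)} + 706\right) - -1152476 = \left(\frac{402 + 153}{437 - 175} \frac{\sqrt{\left(17 - -2\right)^{2} + 18^{2}}}{9} + 706\right) - -1152476 = \left(\frac{555}{262} \frac{\sqrt{\left(17 + 2\right)^{2} + 324}}{9} + 706\right) + 1152476 = \left(555 \cdot \frac{1}{262} \frac{\sqrt{19^{2} + 324}}{9} + 706\right) + 1152476 = \left(\frac{555 \frac{\sqrt{361 + 324}}{9}}{262} + 706\right) + 1152476 = \left(\frac{555 \frac{\sqrt{685}}{9}}{262} + 706\right) + 1152476 = \left(\frac{185 \sqrt{685}}{786} + 706\right) + 1152476 = \left(706 + \frac{185 \sqrt{685}}{786}\right) + 1152476 = 1153182 + \frac{185 \sqrt{685}}{786}$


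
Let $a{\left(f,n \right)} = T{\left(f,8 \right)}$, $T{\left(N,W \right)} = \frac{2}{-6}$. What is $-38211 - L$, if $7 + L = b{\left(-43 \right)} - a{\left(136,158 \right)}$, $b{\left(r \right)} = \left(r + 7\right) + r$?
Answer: $- \frac{114376}{3} \approx -38125.0$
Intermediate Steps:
$T{\left(N,W \right)} = - \frac{1}{3}$ ($T{\left(N,W \right)} = 2 \left(- \frac{1}{6}\right) = - \frac{1}{3}$)
$a{\left(f,n \right)} = - \frac{1}{3}$
$b{\left(r \right)} = 7 + 2 r$ ($b{\left(r \right)} = \left(7 + r\right) + r = 7 + 2 r$)
$L = - \frac{257}{3}$ ($L = -7 + \left(\left(7 + 2 \left(-43\right)\right) - - \frac{1}{3}\right) = -7 + \left(\left(7 - 86\right) + \frac{1}{3}\right) = -7 + \left(-79 + \frac{1}{3}\right) = -7 - \frac{236}{3} = - \frac{257}{3} \approx -85.667$)
$-38211 - L = -38211 - - \frac{257}{3} = -38211 + \frac{257}{3} = - \frac{114376}{3}$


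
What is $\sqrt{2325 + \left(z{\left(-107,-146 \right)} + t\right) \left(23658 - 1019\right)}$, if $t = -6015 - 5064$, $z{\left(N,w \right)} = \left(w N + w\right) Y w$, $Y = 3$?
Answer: $6 i \sqrt{4269694583} \approx 3.9206 \cdot 10^{5} i$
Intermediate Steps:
$z{\left(N,w \right)} = w \left(3 w + 3 N w\right)$ ($z{\left(N,w \right)} = \left(w N + w\right) 3 w = \left(N w + w\right) 3 w = \left(w + N w\right) 3 w = \left(3 w + 3 N w\right) w = w \left(3 w + 3 N w\right)$)
$t = -11079$ ($t = -6015 - 5064 = -11079$)
$\sqrt{2325 + \left(z{\left(-107,-146 \right)} + t\right) \left(23658 - 1019\right)} = \sqrt{2325 + \left(3 \left(-146\right)^{2} \left(1 - 107\right) - 11079\right) \left(23658 - 1019\right)} = \sqrt{2325 + \left(3 \cdot 21316 \left(-106\right) - 11079\right) 22639} = \sqrt{2325 + \left(-6778488 - 11079\right) 22639} = \sqrt{2325 - 153709007313} = \sqrt{-153709004988} = 6 i \sqrt{4269694583}$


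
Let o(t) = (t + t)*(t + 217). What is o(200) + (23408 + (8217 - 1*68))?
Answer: 198357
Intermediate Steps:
o(t) = 2*t*(217 + t) (o(t) = (2*t)*(217 + t) = 2*t*(217 + t))
o(200) + (23408 + (8217 - 1*68)) = 2*200*(217 + 200) + (23408 + (8217 - 1*68)) = 2*200*417 + (23408 + (8217 - 68)) = 166800 + (23408 + 8149) = 166800 + 31557 = 198357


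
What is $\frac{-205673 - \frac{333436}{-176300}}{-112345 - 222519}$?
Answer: $\frac{2266238529}{3689782700} \approx 0.61419$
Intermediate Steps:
$\frac{-205673 - \frac{333436}{-176300}}{-112345 - 222519} = \frac{-205673 - - \frac{83359}{44075}}{-334864} = \left(-205673 + \frac{83359}{44075}\right) \left(- \frac{1}{334864}\right) = \left(- \frac{9064954116}{44075}\right) \left(- \frac{1}{334864}\right) = \frac{2266238529}{3689782700}$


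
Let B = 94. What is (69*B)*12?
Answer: 77832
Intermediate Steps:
(69*B)*12 = (69*94)*12 = 6486*12 = 77832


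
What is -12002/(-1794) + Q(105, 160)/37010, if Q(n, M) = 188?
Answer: 111132823/16598985 ≈ 6.6952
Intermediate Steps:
-12002/(-1794) + Q(105, 160)/37010 = -12002/(-1794) + 188/37010 = -12002*(-1/1794) + 188*(1/37010) = 6001/897 + 94/18505 = 111132823/16598985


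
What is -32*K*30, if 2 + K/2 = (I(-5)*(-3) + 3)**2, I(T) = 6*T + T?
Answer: -22391040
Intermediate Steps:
I(T) = 7*T
K = 23324 (K = -4 + 2*((7*(-5))*(-3) + 3)**2 = -4 + 2*(-35*(-3) + 3)**2 = -4 + 2*(105 + 3)**2 = -4 + 2*108**2 = -4 + 2*11664 = -4 + 23328 = 23324)
-32*K*30 = -32*23324*30 = -746368*30 = -22391040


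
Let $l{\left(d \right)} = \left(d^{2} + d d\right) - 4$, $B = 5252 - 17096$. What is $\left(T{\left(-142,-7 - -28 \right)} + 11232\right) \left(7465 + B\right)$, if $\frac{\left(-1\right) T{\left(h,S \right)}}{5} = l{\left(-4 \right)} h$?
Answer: $-136239448$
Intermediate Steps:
$B = -11844$
$l{\left(d \right)} = -4 + 2 d^{2}$ ($l{\left(d \right)} = \left(d^{2} + d^{2}\right) - 4 = 2 d^{2} - 4 = -4 + 2 d^{2}$)
$T{\left(h,S \right)} = - 140 h$ ($T{\left(h,S \right)} = - 5 \left(-4 + 2 \left(-4\right)^{2}\right) h = - 5 \left(-4 + 2 \cdot 16\right) h = - 5 \left(-4 + 32\right) h = - 5 \cdot 28 h = - 140 h$)
$\left(T{\left(-142,-7 - -28 \right)} + 11232\right) \left(7465 + B\right) = \left(\left(-140\right) \left(-142\right) + 11232\right) \left(7465 - 11844\right) = \left(19880 + 11232\right) \left(-4379\right) = 31112 \left(-4379\right) = -136239448$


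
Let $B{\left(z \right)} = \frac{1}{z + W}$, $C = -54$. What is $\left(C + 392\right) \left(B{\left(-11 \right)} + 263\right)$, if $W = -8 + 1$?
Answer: $\frac{799877}{9} \approx 88875.0$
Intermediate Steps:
$W = -7$
$B{\left(z \right)} = \frac{1}{-7 + z}$ ($B{\left(z \right)} = \frac{1}{z - 7} = \frac{1}{-7 + z}$)
$\left(C + 392\right) \left(B{\left(-11 \right)} + 263\right) = \left(-54 + 392\right) \left(\frac{1}{-7 - 11} + 263\right) = 338 \left(\frac{1}{-18} + 263\right) = 338 \left(- \frac{1}{18} + 263\right) = 338 \cdot \frac{4733}{18} = \frac{799877}{9}$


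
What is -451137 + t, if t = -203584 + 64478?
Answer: -590243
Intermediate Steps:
t = -139106
-451137 + t = -451137 - 139106 = -590243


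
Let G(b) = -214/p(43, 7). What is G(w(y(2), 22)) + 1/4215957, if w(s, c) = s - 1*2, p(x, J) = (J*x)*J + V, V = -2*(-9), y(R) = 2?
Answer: -902212673/8958908625 ≈ -0.10071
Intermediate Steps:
V = 18
p(x, J) = 18 + x*J² (p(x, J) = (J*x)*J + 18 = x*J² + 18 = 18 + x*J²)
w(s, c) = -2 + s (w(s, c) = s - 2 = -2 + s)
G(b) = -214/2125 (G(b) = -214/(18 + 43*7²) = -214/(18 + 43*49) = -214/(18 + 2107) = -214/2125)
G(w(y(2), 22)) + 1/4215957 = -214/2125 + 1/4215957 = -902212673/8958908625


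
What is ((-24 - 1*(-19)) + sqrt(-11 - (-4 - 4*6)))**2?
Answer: (5 - sqrt(17))**2 ≈ 0.76894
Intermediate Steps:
((-24 - 1*(-19)) + sqrt(-11 - (-4 - 4*6)))**2 = ((-24 + 19) + sqrt(-11 - (-4 - 24)))**2 = (-5 + sqrt(-11 - 1*(-28)))**2 = (-5 + sqrt(-11 + 28))**2 = (-5 + sqrt(17))**2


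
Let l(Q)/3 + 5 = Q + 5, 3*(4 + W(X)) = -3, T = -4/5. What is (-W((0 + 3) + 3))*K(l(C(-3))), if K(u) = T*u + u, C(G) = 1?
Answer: 3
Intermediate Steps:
T = -⅘ (T = -4*⅕ = -⅘ ≈ -0.80000)
W(X) = -5 (W(X) = -4 + (⅓)*(-3) = -4 - 1 = -5)
l(Q) = 3*Q (l(Q) = -15 + 3*(Q + 5) = -15 + 3*(5 + Q) = -15 + (15 + 3*Q) = 3*Q)
K(u) = u/5 (K(u) = -4*u/5 + u = u/5)
(-W((0 + 3) + 3))*K(l(C(-3))) = (-1*(-5))*((3*1)/5) = 5*((⅕)*3) = 5*(⅗) = 3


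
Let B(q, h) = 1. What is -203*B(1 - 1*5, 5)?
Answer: -203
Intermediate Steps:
-203*B(1 - 1*5, 5) = -203*1 = -203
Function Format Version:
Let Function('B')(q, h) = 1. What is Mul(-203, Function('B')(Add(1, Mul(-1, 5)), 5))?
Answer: -203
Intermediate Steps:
Mul(-203, Function('B')(Add(1, Mul(-1, 5)), 5)) = Mul(-203, 1) = -203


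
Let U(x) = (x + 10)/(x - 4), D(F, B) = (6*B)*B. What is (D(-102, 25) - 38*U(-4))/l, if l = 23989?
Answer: 7557/47978 ≈ 0.15751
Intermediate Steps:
D(F, B) = 6*B²
U(x) = (10 + x)/(-4 + x)
(D(-102, 25) - 38*U(-4))/l = (6*25² - 38*(10 - 4)/(-4 - 4))/23989 = (6*625 - 38*6/(-8))*(1/23989) = (3750 - 38*(-⅛*6))*(1/23989) = (3750 - 38*(-3)/4)*(1/23989) = (3750 - 1*(-57/2))*(1/23989) = (3750 + 57/2)*(1/23989) = (7557/2)*(1/23989) = 7557/47978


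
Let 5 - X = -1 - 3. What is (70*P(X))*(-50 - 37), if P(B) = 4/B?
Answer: -8120/3 ≈ -2706.7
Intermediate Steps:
X = 9 (X = 5 - (-1 - 3) = 5 - 1*(-4) = 5 + 4 = 9)
(70*P(X))*(-50 - 37) = (70*(4/9))*(-50 - 37) = (70*(4*(⅑)))*(-87) = (70*(4/9))*(-87) = (280/9)*(-87) = -8120/3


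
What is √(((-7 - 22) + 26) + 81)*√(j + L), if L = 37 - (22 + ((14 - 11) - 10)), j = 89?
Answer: 3*√962 ≈ 93.048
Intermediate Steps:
L = 22 (L = 37 - (22 + (3 - 10)) = 37 - (22 - 7) = 37 - 1*15 = 37 - 15 = 22)
√(((-7 - 22) + 26) + 81)*√(j + L) = √(((-7 - 22) + 26) + 81)*√(89 + 22) = √((-29 + 26) + 81)*√111 = √(-3 + 81)*√111 = √78*√111 = 3*√962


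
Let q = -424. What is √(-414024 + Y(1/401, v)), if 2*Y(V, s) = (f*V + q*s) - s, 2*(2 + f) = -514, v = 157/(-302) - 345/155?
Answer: I*√5826924913638051629/3754162 ≈ 642.99*I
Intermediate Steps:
v = -25705/9362 (v = 157*(-1/302) - 345*1/155 = -157/302 - 69/31 = -25705/9362 ≈ -2.7457)
f = -259 (f = -2 + (½)*(-514) = -2 - 257 = -259)
Y(V, s) = -425*s/2 - 259*V/2 (Y(V, s) = ((-259*V - 424*s) - s)/2 = ((-424*s - 259*V) - s)/2 = (-425*s - 259*V)/2 = -425*s/2 - 259*V/2)
√(-414024 + Y(1/401, v)) = √(-414024 + (-425/2*(-25705/9362) - 259/2/401)) = √(-414024 + (10924625/18724 - 259/2*1/401)) = √(-414024 + (10924625/18724 - 259/802)) = √(-414024 + 4378349867/7508324) = √(-3104247985909/7508324) = I*√5826924913638051629/3754162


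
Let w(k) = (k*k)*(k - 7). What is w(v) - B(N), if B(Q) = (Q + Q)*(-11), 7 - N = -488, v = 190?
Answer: 6617190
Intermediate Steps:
N = 495 (N = 7 - 1*(-488) = 7 + 488 = 495)
B(Q) = -22*Q (B(Q) = (2*Q)*(-11) = -22*Q)
w(k) = k²*(-7 + k)
w(v) - B(N) = 190²*(-7 + 190) - (-22)*495 = 36100*183 - 1*(-10890) = 6606300 + 10890 = 6617190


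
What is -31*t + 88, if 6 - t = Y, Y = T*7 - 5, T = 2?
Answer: 181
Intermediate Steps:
Y = 9 (Y = 2*7 - 5 = 14 - 5 = 9)
t = -3 (t = 6 - 1*9 = 6 - 9 = -3)
-31*t + 88 = -31*(-3) + 88 = 93 + 88 = 181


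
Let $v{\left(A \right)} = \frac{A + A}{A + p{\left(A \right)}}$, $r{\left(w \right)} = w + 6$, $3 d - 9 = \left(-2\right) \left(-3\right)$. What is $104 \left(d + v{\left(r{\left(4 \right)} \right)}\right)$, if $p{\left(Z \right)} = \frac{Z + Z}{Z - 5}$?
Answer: $\frac{4680}{7} \approx 668.57$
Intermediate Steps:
$d = 5$ ($d = 3 + \frac{\left(-2\right) \left(-3\right)}{3} = 3 + \frac{1}{3} \cdot 6 = 3 + 2 = 5$)
$r{\left(w \right)} = 6 + w$
$p{\left(Z \right)} = \frac{2 Z}{-5 + Z}$
$v{\left(A \right)} = \frac{2 A}{A + \frac{2 A}{-5 + A}}$ ($v{\left(A \right)} = \frac{A + A}{A + \frac{2 A}{-5 + A}} = \frac{2 A}{A + \frac{2 A}{-5 + A}}$)
$104 \left(d + v{\left(r{\left(4 \right)} \right)}\right) = 104 \left(5 + \frac{2 \left(-5 + \left(6 + 4\right)\right)}{-3 + \left(6 + 4\right)}\right) = 104 \left(5 + \frac{2 \left(-5 + 10\right)}{-3 + 10}\right) = 104 \left(5 + 2 \cdot \frac{1}{7} \cdot 5\right) = 104 \left(5 + \frac{10}{7}\right) = 104 \cdot \frac{45}{7} = \frac{4680}{7}$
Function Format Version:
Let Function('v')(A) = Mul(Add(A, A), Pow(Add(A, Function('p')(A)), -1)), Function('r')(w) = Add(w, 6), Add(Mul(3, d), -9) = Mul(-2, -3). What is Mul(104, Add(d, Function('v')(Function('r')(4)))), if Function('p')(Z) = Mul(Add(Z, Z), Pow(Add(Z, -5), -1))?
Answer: Rational(4680, 7) ≈ 668.57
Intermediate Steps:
d = 5 (d = Add(3, Mul(Rational(1, 3), Mul(-2, -3))) = Add(3, Mul(Rational(1, 3), 6)) = Add(3, 2) = 5)
Function('r')(w) = Add(6, w)
Function('p')(Z) = Mul(2, Z, Pow(Add(-5, Z), -1)) (Function('p')(Z) = Mul(Mul(2, Z), Pow(Add(-5, Z), -1)) = Mul(2, Z, Pow(Add(-5, Z), -1)))
Function('v')(A) = Mul(2, A, Pow(Add(A, Mul(2, A, Pow(Add(-5, A), -1))), -1)) (Function('v')(A) = Mul(Add(A, A), Pow(Add(A, Mul(2, A, Pow(Add(-5, A), -1))), -1)) = Mul(Mul(2, A), Pow(Add(A, Mul(2, A, Pow(Add(-5, A), -1))), -1)) = Mul(2, A, Pow(Add(A, Mul(2, A, Pow(Add(-5, A), -1))), -1)))
Mul(104, Add(d, Function('v')(Function('r')(4)))) = Mul(104, Add(5, Mul(2, Pow(Add(-3, Add(6, 4)), -1), Add(-5, Add(6, 4))))) = Mul(104, Add(5, Mul(2, Pow(Add(-3, 10), -1), Add(-5, 10)))) = Mul(104, Add(5, Mul(2, Pow(7, -1), 5))) = Mul(104, Add(5, Mul(2, Rational(1, 7), 5))) = Mul(104, Add(5, Rational(10, 7))) = Mul(104, Rational(45, 7)) = Rational(4680, 7)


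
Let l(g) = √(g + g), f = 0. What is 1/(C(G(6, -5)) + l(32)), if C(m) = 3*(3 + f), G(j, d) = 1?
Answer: 1/17 ≈ 0.058824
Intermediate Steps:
l(g) = √2*√g (l(g) = √(2*g) = √2*√g)
C(m) = 9 (C(m) = 3*(3 + 0) = 3*3 = 9)
1/(C(G(6, -5)) + l(32)) = 1/(9 + √2*√32) = 1/(9 + √2*(4*√2)) = 1/(9 + 8) = 1/17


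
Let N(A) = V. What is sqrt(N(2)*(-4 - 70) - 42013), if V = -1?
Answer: I*sqrt(41939) ≈ 204.79*I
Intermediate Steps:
N(A) = -1
sqrt(N(2)*(-4 - 70) - 42013) = sqrt(-(-4 - 70) - 42013) = sqrt(-1*(-74) - 42013) = sqrt(74 - 42013) = sqrt(-41939) = I*sqrt(41939)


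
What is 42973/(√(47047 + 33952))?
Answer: 42973*√80999/80999 ≈ 150.99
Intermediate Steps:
42973/(√(47047 + 33952)) = 42973/(√80999) = 42973*(√80999/80999) = 42973*√80999/80999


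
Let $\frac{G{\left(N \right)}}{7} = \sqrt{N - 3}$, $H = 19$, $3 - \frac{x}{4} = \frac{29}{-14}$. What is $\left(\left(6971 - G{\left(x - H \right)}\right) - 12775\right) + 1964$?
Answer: $-3840 - 2 i \sqrt{21} \approx -3840.0 - 9.1651 i$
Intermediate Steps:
$x = \frac{142}{7}$ ($x = 12 - 4 \frac{29}{-14} = 12 - 4 \cdot 29 \left(- \frac{1}{14}\right) = 12 - - \frac{58}{7} = 12 + \frac{58}{7} = \frac{142}{7} \approx 20.286$)
$G{\left(N \right)} = 7 \sqrt{-3 + N}$ ($G{\left(N \right)} = 7 \sqrt{N - 3} = 7 \sqrt{-3 + N}$)
$\left(\left(6971 - G{\left(x - H \right)}\right) - 12775\right) + 1964 = \left(\left(6971 - 7 \sqrt{-3 + \left(\frac{142}{7} - 19\right)}\right) - 12775\right) + 1964 = \left(\left(6971 - 7 \sqrt{-3 + \frac{9}{7}}\right) - 12775\right) + 1964 = \left(\left(6971 - 7 \sqrt{- \frac{12}{7}}\right) - 12775\right) + 1964 = \left(\left(6971 - 7 \frac{2 i \sqrt{21}}{7}\right) - 12775\right) + 1964 = \left(\left(6971 - 2 i \sqrt{21}\right) - 12775\right) + 1964 = \left(-5804 - 2 i \sqrt{21}\right) + 1964 = -3840 - 2 i \sqrt{21}$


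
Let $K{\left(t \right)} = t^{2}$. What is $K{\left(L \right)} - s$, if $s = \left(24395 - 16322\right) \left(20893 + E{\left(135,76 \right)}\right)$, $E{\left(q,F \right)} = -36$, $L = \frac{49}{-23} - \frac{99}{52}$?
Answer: $- \frac{240851364430751}{1430416} \approx -1.6838 \cdot 10^{8}$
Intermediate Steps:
$L = - \frac{4825}{1196}$ ($L = 49 \left(- \frac{1}{23}\right) - \frac{99}{52} = - \frac{49}{23} - \frac{99}{52} = - \frac{4825}{1196} \approx -4.0343$)
$s = 168378561$ ($s = \left(24395 - 16322\right) \left(20893 - 36\right) = 8073 \cdot 20857 = 168378561$)
$K{\left(L \right)} - s = \left(- \frac{4825}{1196}\right)^{2} - 168378561 = \frac{23280625}{1430416} - 168378561 = - \frac{240851364430751}{1430416}$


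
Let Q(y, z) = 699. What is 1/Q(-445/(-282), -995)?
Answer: 1/699 ≈ 0.0014306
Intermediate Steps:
1/Q(-445/(-282), -995) = 1/699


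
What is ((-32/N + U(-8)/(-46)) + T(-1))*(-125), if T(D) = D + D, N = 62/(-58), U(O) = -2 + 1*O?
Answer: -2509125/713 ≈ -3519.1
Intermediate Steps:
U(O) = -2 + O
N = -31/29 (N = 62*(-1/58) = -31/29 ≈ -1.0690)
T(D) = 2*D
((-32/N + U(-8)/(-46)) + T(-1))*(-125) = ((-32/(-31/29) + (-2 - 8)/(-46)) + 2*(-1))*(-125) = ((-32*(-29/31) - 10*(-1/46)) - 2)*(-125) = ((928/31 + 5/23) - 2)*(-125) = (21499/713 - 2)*(-125) = (20073/713)*(-125) = -2509125/713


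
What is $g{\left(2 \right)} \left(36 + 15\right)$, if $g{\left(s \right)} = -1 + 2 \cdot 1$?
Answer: $51$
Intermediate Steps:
$g{\left(s \right)} = 1$ ($g{\left(s \right)} = -1 + 2 = 1$)
$g{\left(2 \right)} \left(36 + 15\right) = 1 \left(36 + 15\right) = 1 \cdot 51 = 51$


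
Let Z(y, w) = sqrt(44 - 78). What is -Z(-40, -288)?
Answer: -I*sqrt(34) ≈ -5.8309*I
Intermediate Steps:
Z(y, w) = I*sqrt(34) (Z(y, w) = sqrt(-34) = I*sqrt(34))
-Z(-40, -288) = -I*sqrt(34)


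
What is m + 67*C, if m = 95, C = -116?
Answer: -7677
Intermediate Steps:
m + 67*C = 95 + 67*(-116) = 95 - 7772 = -7677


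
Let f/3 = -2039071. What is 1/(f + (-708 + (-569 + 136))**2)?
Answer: -1/4815332 ≈ -2.0767e-7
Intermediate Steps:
f = -6117213 (f = 3*(-2039071) = -6117213)
1/(f + (-708 + (-569 + 136))**2) = 1/(-6117213 + (-708 + (-569 + 136))**2) = 1/(-6117213 + (-708 - 433)**2) = 1/(-6117213 + (-1141)**2) = 1/(-6117213 + 1301881) = 1/(-4815332) = -1/4815332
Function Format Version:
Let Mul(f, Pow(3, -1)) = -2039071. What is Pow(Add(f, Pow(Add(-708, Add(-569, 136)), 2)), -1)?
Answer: Rational(-1, 4815332) ≈ -2.0767e-7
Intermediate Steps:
f = -6117213 (f = Mul(3, -2039071) = -6117213)
Pow(Add(f, Pow(Add(-708, Add(-569, 136)), 2)), -1) = Pow(Add(-6117213, Pow(Add(-708, Add(-569, 136)), 2)), -1) = Pow(Add(-6117213, Pow(Add(-708, -433), 2)), -1) = Pow(Add(-6117213, Pow(-1141, 2)), -1) = Pow(Add(-6117213, 1301881), -1) = Pow(-4815332, -1) = Rational(-1, 4815332)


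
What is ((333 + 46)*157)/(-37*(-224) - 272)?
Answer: 59503/8016 ≈ 7.4230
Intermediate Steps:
((333 + 46)*157)/(-37*(-224) - 272) = (379*157)/(8288 - 272) = 59503/8016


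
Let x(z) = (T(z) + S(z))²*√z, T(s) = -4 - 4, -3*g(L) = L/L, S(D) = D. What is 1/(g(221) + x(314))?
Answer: 3/24777521601695 + 842724*√314/24777521601695 ≈ 6.0269e-7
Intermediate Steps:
g(L) = -⅓ (g(L) = -L/(3*L) = -⅓*1 = -⅓)
T(s) = -8
x(z) = √z*(-8 + z)² (x(z) = (-8 + z)²*√z = √z*(-8 + z)²)
1/(g(221) + x(314)) = 1/(-⅓ + √314*(-8 + 314)²) = 1/(-⅓ + √314*306²) = 1/(-⅓ + √314*93636) = 1/(-⅓ + 93636*√314)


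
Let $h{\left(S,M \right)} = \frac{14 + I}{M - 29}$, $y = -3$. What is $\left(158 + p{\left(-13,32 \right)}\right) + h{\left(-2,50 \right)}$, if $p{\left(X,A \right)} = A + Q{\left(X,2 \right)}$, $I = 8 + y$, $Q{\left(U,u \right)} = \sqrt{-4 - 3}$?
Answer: $\frac{4009}{21} + i \sqrt{7} \approx 190.9 + 2.6458 i$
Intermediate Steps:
$Q{\left(U,u \right)} = i \sqrt{7}$ ($Q{\left(U,u \right)} = \sqrt{-7} = i \sqrt{7}$)
$I = 5$ ($I = 8 - 3 = 5$)
$h{\left(S,M \right)} = \frac{19}{-29 + M}$ ($h{\left(S,M \right)} = \frac{14 + 5}{M - 29} = \frac{19}{-29 + M}$)
$p{\left(X,A \right)} = A + i \sqrt{7}$
$\left(158 + p{\left(-13,32 \right)}\right) + h{\left(-2,50 \right)} = \left(158 + \left(32 + i \sqrt{7}\right)\right) + \frac{19}{-29 + 50} = \left(190 + i \sqrt{7}\right) + \frac{19}{21} = \frac{4009}{21} + i \sqrt{7}$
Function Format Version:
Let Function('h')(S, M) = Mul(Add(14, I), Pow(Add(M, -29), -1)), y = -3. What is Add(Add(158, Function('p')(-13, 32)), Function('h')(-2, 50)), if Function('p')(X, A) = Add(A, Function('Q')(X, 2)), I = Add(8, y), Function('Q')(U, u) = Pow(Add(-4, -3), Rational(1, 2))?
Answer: Add(Rational(4009, 21), Mul(I, Pow(7, Rational(1, 2)))) ≈ Add(190.90, Mul(2.6458, I))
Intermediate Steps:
Function('Q')(U, u) = Mul(I, Pow(7, Rational(1, 2))) (Function('Q')(U, u) = Pow(-7, Rational(1, 2)) = Mul(I, Pow(7, Rational(1, 2))))
I = 5 (I = Add(8, -3) = 5)
Function('h')(S, M) = Mul(19, Pow(Add(-29, M), -1)) (Function('h')(S, M) = Mul(Add(14, 5), Pow(Add(M, -29), -1)) = Mul(19, Pow(Add(-29, M), -1)))
Function('p')(X, A) = Add(A, Mul(I, Pow(7, Rational(1, 2))))
Add(Add(158, Function('p')(-13, 32)), Function('h')(-2, 50)) = Add(Add(158, Add(32, Mul(I, Pow(7, Rational(1, 2))))), Mul(19, Pow(Add(-29, 50), -1))) = Add(Add(190, Mul(I, Pow(7, Rational(1, 2)))), Mul(19, Pow(21, -1))) = Add(Add(190, Mul(I, Pow(7, Rational(1, 2)))), Mul(19, Rational(1, 21))) = Add(Add(190, Mul(I, Pow(7, Rational(1, 2)))), Rational(19, 21)) = Add(Rational(4009, 21), Mul(I, Pow(7, Rational(1, 2))))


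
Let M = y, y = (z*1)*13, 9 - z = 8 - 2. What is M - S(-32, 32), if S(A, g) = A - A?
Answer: 39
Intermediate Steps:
S(A, g) = 0
z = 3 (z = 9 - (8 - 2) = 9 - 1*6 = 9 - 6 = 3)
y = 39 (y = (3*1)*13 = 3*13 = 39)
M = 39
M - S(-32, 32) = 39 - 1*0 = 39 + 0 = 39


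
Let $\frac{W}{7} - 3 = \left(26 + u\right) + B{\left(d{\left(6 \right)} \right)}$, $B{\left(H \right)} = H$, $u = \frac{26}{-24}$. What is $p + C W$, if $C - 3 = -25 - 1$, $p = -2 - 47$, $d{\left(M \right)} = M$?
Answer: $- \frac{66115}{12} \approx -5509.6$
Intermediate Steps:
$u = - \frac{13}{12}$ ($u = 26 \left(- \frac{1}{24}\right) = - \frac{13}{12} \approx -1.0833$)
$p = -49$
$C = -23$ ($C = 3 - 26 = -23$)
$W = \frac{2849}{12}$ ($W = 21 + 7 \left(\left(26 - \frac{13}{12}\right) + 6\right) = 21 + 7 \left(\frac{299}{12} + 6\right) = 21 + 7 \cdot \frac{371}{12} = 21 + \frac{2597}{12} = \frac{2849}{12} \approx 237.42$)
$p + C W = -49 - \frac{65527}{12} = - \frac{66115}{12}$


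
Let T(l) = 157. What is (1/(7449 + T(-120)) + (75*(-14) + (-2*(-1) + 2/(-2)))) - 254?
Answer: -9910617/7606 ≈ -1303.0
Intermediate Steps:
(1/(7449 + T(-120)) + (75*(-14) + (-2*(-1) + 2/(-2)))) - 254 = (1/(7449 + 157) + (75*(-14) + (-2*(-1) + 2/(-2)))) - 254 = (1/7606 + (-1050 + (2 + 2*(-½)))) - 254 = (1/7606 + (-1050 + (2 - 1))) - 254 = (1/7606 + (-1050 + 1)) - 254 = (1/7606 - 1049) - 254 = -7978693/7606 - 254 = -9910617/7606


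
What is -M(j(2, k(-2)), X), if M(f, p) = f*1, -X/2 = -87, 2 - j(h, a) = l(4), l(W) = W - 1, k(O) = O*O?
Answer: 1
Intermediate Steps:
k(O) = O**2
l(W) = -1 + W
j(h, a) = -1 (j(h, a) = 2 - (-1 + 4) = 2 - 1*3 = 2 - 3 = -1)
X = 174 (X = -2*(-87) = 174)
M(f, p) = f
-M(j(2, k(-2)), X) = -1*(-1) = 1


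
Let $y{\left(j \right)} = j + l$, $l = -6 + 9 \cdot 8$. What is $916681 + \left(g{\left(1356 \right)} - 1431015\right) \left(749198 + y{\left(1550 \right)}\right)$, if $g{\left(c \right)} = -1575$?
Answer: $-1075607711579$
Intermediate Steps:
$l = 66$ ($l = -6 + 72 = 66$)
$y{\left(j \right)} = 66 + j$ ($y{\left(j \right)} = j + 66 = 66 + j$)
$916681 + \left(g{\left(1356 \right)} - 1431015\right) \left(749198 + y{\left(1550 \right)}\right) = 916681 + \left(-1575 - 1431015\right) \left(749198 + \left(66 + 1550\right)\right) = 916681 - 1432590 \left(749198 + 1616\right) = 916681 - 1075608628260 = -1075607711579$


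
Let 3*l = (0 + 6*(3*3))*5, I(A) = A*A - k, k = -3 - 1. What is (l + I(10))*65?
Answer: 12610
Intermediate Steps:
k = -4
I(A) = 4 + A² (I(A) = A*A - 1*(-4) = A² + 4 = 4 + A²)
l = 90 (l = ((0 + 6*(3*3))*5)/3 = ((0 + 6*9)*5)/3 = ((0 + 54)*5)/3 = (54*5)/3 = (⅓)*270 = 90)
(l + I(10))*65 = (90 + (4 + 10²))*65 = (90 + (4 + 100))*65 = (90 + 104)*65 = 194*65 = 12610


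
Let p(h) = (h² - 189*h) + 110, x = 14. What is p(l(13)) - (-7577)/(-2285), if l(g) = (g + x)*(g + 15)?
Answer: 979713593/2285 ≈ 4.2876e+5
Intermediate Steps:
l(g) = (14 + g)*(15 + g) (l(g) = (g + 14)*(g + 15) = (14 + g)*(15 + g))
p(h) = 110 + h² - 189*h
p(l(13)) - (-7577)/(-2285) = (110 + (210 + 13² + 29*13)² - 189*(210 + 13² + 29*13)) - (-7577)/(-2285) = (110 + (210 + 169 + 377)² - 189*(210 + 169 + 377)) - (-7577)*(-1)/2285 = (110 + 756² - 189*756) - 1*7577/2285 = (110 + 571536 - 142884) - 7577/2285 = 428762 - 7577/2285 = 979713593/2285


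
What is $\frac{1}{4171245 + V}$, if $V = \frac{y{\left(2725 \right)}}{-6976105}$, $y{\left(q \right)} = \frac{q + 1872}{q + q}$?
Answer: $\frac{38019772250}{158589784898946653} \approx 2.3974 \cdot 10^{-7}$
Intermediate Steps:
$y{\left(q \right)} = \frac{1872 + q}{2 q}$
$V = - \frac{4597}{38019772250}$ ($V = \frac{\frac{1}{2} \cdot \frac{1}{2725} \left(1872 + 2725\right)}{-6976105} = \frac{1}{2} \cdot \frac{1}{2725} \cdot 4597 \left(- \frac{1}{6976105}\right) = \frac{4597}{5450} \left(- \frac{1}{6976105}\right) = - \frac{4597}{38019772250} \approx -1.2091 \cdot 10^{-7}$)
$\frac{1}{4171245 + V} = \frac{1}{4171245 - \frac{4597}{38019772250}} = \frac{1}{\frac{158589784898946653}{38019772250}} = \frac{38019772250}{158589784898946653}$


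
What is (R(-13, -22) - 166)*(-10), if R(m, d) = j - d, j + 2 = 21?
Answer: 1250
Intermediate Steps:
j = 19 (j = -2 + 21 = 19)
R(m, d) = 19 - d
(R(-13, -22) - 166)*(-10) = ((19 - 1*(-22)) - 166)*(-10) = ((19 + 22) - 166)*(-10) = (41 - 166)*(-10) = -125*(-10) = 1250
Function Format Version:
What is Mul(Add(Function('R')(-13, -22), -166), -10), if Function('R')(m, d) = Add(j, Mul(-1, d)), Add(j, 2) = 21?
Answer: 1250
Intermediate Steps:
j = 19 (j = Add(-2, 21) = 19)
Function('R')(m, d) = Add(19, Mul(-1, d))
Mul(Add(Function('R')(-13, -22), -166), -10) = Mul(Add(Add(19, Mul(-1, -22)), -166), -10) = Mul(Add(Add(19, 22), -166), -10) = Mul(Add(41, -166), -10) = Mul(-125, -10) = 1250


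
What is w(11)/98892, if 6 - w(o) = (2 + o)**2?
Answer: -163/98892 ≈ -0.0016483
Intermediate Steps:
w(o) = 6 - (2 + o)**2
w(11)/98892 = (6 - (2 + 11)**2)/98892 = (6 - 1*13**2)*(1/98892) = (6 - 1*169)*(1/98892) = (6 - 169)*(1/98892) = -163*1/98892 = -163/98892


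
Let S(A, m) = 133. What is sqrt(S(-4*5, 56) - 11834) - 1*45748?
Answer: -45748 + I*sqrt(11701) ≈ -45748.0 + 108.17*I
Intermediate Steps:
sqrt(S(-4*5, 56) - 11834) - 1*45748 = sqrt(133 - 11834) - 1*45748 = sqrt(-11701) - 45748 = I*sqrt(11701) - 45748 = -45748 + I*sqrt(11701)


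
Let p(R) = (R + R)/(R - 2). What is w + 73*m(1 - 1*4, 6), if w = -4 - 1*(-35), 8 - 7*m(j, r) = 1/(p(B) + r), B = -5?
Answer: 41141/364 ≈ 113.02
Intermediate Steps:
p(R) = 2*R/(-2 + R) (p(R) = (2*R)/(-2 + R) = 2*R/(-2 + R))
m(j, r) = 8/7 - 1/(7*(10/7 + r)) (m(j, r) = 8/7 - 1/(7*(2*(-5)/(-2 - 5) + r)) = 8/7 - 1/(7*(2*(-5)/(-7) + r)) = 8/7 - 1/(7*(2*(-5)*(-⅐) + r)) = 8/7 - 1/(7*(10/7 + r)))
w = 31 (w = -4 + 35 = 31)
w + 73*m(1 - 1*4, 6) = 31 + 73*((73 + 56*6)/(7*(10 + 7*6))) = 31 + 73*((73 + 336)/(7*(10 + 42))) = 31 + 73*((⅐)*409/52) = 31 + 73*((⅐)*(1/52)*409) = 31 + 73*(409/364) = 31 + 29857/364 = 41141/364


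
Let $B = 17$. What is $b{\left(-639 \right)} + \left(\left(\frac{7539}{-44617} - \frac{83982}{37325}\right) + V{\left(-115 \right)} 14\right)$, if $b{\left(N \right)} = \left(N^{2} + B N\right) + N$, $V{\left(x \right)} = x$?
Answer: $\frac{658149187827656}{1665329525} \approx 3.9521 \cdot 10^{5}$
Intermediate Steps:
$b{\left(N \right)} = N^{2} + 18 N$ ($b{\left(N \right)} = \left(N^{2} + 17 N\right) + N = N^{2} + 18 N$)
$b{\left(-639 \right)} + \left(\left(\frac{7539}{-44617} - \frac{83982}{37325}\right) + V{\left(-115 \right)} 14\right) = - 639 \left(18 - 639\right) + \left(\left(\frac{7539}{-44617} - \frac{83982}{37325}\right) - 1610\right) = \left(-639\right) \left(-621\right) + \left(\left(7539 \left(- \frac{1}{44617}\right) - \frac{83982}{37325}\right) - 1610\right) = 396819 - \frac{2685208953319}{1665329525} = \frac{658149187827656}{1665329525}$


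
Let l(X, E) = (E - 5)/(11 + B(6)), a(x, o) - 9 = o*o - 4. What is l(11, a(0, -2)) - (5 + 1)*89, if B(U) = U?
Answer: -9074/17 ≈ -533.76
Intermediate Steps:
a(x, o) = 5 + o² (a(x, o) = 9 + (o*o - 4) = 9 + (o² - 4) = 9 + (-4 + o²) = 5 + o²)
l(X, E) = -5/17 + E/17 (l(X, E) = (E - 5)/(11 + 6) = (-5 + E)/17 = (-5 + E)*(1/17) = -5/17 + E/17)
l(11, a(0, -2)) - (5 + 1)*89 = (-5/17 + (5 + (-2)²)/17) - (5 + 1)*89 = (-5/17 + (5 + 4)/17) - 1*6*89 = (-5/17 + (1/17)*9) - 6*89 = (-5/17 + 9/17) - 534 = 4/17 - 534 = -9074/17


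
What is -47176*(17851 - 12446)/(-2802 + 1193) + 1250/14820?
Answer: 377889868085/2384538 ≈ 1.5848e+5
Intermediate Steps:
-47176*(17851 - 12446)/(-2802 + 1193) + 1250/14820 = -47176/((-1609/5405)) + 1250*(1/14820) = -47176/((-1609*1/5405)) + 125/1482 = -47176/(-1609/5405) + 125/1482 = -47176*(-5405/1609) + 125/1482 = 254986280/1609 + 125/1482 = 377889868085/2384538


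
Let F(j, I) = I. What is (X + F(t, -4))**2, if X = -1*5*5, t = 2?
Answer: 841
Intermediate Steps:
X = -25 (X = -5*5 = -25)
(X + F(t, -4))**2 = (-25 - 4)**2 = (-29)**2 = 841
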